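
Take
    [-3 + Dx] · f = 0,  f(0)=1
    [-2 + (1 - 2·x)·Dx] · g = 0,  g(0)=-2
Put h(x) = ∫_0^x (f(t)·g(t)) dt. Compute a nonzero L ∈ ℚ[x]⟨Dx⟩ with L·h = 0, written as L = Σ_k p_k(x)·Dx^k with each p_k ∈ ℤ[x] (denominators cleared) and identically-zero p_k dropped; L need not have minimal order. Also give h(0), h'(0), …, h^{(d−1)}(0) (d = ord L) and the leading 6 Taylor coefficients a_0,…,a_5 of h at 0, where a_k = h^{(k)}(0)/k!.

L = (5 - 6·x)·Dx + (-1 + 2·x)·Dx^2  (order 2).
h: a_k = 0, -2, -5, -29/3, -67/4, -563/20, …
ICs: h(0) = 0, h′(0) = -2.

f: a_k = 1, 3, 9/2, 9/2, 27/8, 81/40, …
g: a_k = -2, -4, -8, -16, -32, -64, …
L₀ := L_f ⊗_s L_g (sym. prod.), ord ≤ 1.
Integrate: L := L₀·Dx.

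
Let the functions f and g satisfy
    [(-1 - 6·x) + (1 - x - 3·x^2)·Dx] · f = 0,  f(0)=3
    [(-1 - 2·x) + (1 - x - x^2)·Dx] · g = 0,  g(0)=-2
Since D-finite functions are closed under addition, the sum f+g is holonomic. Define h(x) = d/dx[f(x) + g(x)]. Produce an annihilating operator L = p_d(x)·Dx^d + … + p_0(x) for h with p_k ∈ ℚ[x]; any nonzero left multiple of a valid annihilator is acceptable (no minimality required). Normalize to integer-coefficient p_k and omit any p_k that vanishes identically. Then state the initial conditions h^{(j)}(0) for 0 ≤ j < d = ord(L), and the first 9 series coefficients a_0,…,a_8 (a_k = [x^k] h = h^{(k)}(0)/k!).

L = (-6 - 168·x - 180·x^2 - 600·x^3 - 930·x^4 - 792·x^5 + 324·x^6) + (6 + 42·x + 48·x^2 + 72·x^3 - 138·x^4 - 894·x^5 - 360·x^6 + 216·x^7)·Dx + (-1 + 2·x - 9·x^2 + 82·x^4 - 6·x^5 - 143·x^6 - 24·x^7 + 27·x^8)·Dx^2  (order 2).
h: a_k = 1, 16, 45, 188, 520, 1590, 4263, 11648, 30303, …
ICs: h(0) = 1, h′(0) = 16.

f: a_k = 3, 3, 12, 21, 57, 120, 291, 651, 1524, …
g: a_k = -2, -2, -4, -6, -10, -16, -26, -42, -68, …
h₀=f+g: left-lcm gives L₀, ord ≤ 2.
h₀' ⇒ L via d/dx closure of L₀.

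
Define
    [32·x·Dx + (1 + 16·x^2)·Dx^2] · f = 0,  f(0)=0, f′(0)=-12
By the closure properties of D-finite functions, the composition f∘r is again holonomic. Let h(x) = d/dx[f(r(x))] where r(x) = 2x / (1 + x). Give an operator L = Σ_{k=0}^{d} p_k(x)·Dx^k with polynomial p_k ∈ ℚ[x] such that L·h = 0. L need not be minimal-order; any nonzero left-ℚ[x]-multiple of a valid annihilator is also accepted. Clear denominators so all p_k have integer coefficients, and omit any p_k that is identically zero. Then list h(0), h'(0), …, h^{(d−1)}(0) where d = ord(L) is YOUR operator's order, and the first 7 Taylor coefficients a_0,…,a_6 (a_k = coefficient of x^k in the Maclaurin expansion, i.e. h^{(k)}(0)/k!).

L = (2 + 130·x) + (1 + 2·x + 65·x^2)·Dx  (order 1).
h: a_k = -24, 48, 1464, -6048, -83064, 559248, 4280664, …
ICs: h(0) = -24.

f: a_k = 0, -12, 0, 64, 0, -3072/5, 0, …
Change of var in L_f (x↦r) gives L₀.
Derive L from L₀ (diff closure).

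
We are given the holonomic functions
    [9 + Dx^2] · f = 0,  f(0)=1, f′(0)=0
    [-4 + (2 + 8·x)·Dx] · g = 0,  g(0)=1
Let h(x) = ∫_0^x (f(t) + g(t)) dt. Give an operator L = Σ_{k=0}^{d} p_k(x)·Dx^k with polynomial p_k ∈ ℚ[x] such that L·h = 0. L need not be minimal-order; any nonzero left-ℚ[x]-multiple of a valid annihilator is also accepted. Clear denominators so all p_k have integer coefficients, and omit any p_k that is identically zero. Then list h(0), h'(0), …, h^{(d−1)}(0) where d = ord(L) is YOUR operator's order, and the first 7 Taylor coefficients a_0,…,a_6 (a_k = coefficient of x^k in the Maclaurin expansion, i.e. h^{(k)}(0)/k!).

L = (-378 - 1296·x - 2592·x^2)·Dx + (45 + 828·x + 3888·x^2 + 5184·x^3)·Dx^2 + (-42 - 144·x - 288·x^2)·Dx^3 + (5 + 92·x + 432·x^2 + 576·x^3)·Dx^4  (order 4).
h: a_k = 0, 2, 1, -13/6, 1, -53/40, 14/3, …
ICs: h(0) = 0, h′(0) = 2, h′′(0) = 2, h′′′(0) = -13.

f: a_k = 1, 0, -9/2, 0, 27/8, 0, -81/80, …
g: a_k = 1, 2, -2, 4, -10, 28, -84, …
h₀=f+g: left-lcm gives L₀, ord ≤ 3.
Integrate: L := L₀·Dx.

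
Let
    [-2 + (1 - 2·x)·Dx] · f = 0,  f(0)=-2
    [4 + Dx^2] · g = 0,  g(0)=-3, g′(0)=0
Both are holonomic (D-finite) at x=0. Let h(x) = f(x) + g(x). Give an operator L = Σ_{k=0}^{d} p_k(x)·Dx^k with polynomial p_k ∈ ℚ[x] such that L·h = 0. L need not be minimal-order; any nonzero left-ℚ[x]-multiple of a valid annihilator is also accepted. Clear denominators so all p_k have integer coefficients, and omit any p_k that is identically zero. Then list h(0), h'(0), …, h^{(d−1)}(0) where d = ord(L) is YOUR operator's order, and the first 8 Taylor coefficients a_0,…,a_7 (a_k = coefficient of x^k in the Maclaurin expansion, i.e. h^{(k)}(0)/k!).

f: a_k = -2, -4, -8, -16, -32, -64, -128, -256, …
g: a_k = -3, 0, 6, 0, -2, 0, 4/15, 0, …
Weyl lclm of L_f,L_g ⇒ L₀ (ord ≤ 3).
L = (56 - 32·x + 32·x^2) + (-12 + 40·x - 48·x^2 + 32·x^3)·Dx + (14 - 8·x + 8·x^2)·Dx^2 + (-3 + 10·x - 12·x^2 + 8·x^3)·Dx^3  (order 3).
h: a_k = -5, -4, -2, -16, -34, -64, -1916/15, -256, …
ICs: h(0) = -5, h′(0) = -4, h′′(0) = -4.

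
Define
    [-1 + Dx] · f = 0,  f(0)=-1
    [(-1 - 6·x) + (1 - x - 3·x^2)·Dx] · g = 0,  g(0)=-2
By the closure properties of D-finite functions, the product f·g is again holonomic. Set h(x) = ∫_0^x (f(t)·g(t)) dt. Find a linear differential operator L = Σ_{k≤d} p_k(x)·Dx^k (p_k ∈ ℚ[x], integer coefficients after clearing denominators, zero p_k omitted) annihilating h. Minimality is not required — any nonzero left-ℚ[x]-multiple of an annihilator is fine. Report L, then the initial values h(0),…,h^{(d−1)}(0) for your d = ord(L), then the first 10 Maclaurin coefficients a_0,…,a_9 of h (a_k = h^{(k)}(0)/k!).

L = (2 + 5·x - 3·x^2)·Dx + (-1 + x + 3·x^2)·Dx^2  (order 2).
h: a_k = 0, 2, 2, 11/3, 35/6, 677/60, 3793/180, 106447/2520, 850483/10080, 6298165/36288, …
ICs: h(0) = 0, h′(0) = 2.

f: a_k = -1, -1, -1/2, -1/6, -1/24, -1/120, -1/720, -1/5040, -1/40320, -1/362880, …
g: a_k = -2, -2, -8, -14, -38, -80, -194, -434, -1016, -2318, …
Product ⇒ symmetric product L₀, ord ≤ 1.
∫: right-multiply L₀ by Dx.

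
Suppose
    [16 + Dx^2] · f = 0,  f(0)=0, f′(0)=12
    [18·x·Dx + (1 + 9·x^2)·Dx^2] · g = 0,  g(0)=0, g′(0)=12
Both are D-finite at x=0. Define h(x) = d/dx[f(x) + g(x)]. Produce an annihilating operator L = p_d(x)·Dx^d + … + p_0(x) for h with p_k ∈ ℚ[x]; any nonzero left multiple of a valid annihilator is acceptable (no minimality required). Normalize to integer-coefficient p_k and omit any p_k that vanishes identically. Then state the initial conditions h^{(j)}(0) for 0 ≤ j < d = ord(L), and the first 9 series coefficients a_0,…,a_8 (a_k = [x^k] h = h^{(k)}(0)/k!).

L = (-13248·x + 181440·x^3 + 186624·x^5) + (-16 + 6048·x^2 + 66096·x^4 + 93312·x^6)·Dx + (-828·x + 11340·x^3 + 11664·x^5)·Dx^2 + (-1 + 378·x^2 + 4131·x^4 + 5832·x^6)·Dx^3  (order 3).
h: a_k = 24, 0, -204, 0, 1100, 0, -132244/15, 0, 8268908/105, …
ICs: h(0) = 24, h′(0) = 0, h′′(0) = -408.

f: a_k = 0, 12, 0, -32, 0, 128/5, 0, -1024/105, 0, …
g: a_k = 0, 12, 0, -36, 0, 972/5, 0, -8748/7, 0, …
Weyl lclm of L_f,L_g ⇒ L₀ (ord ≤ 4).
Differentiate: ansatz ord ≤ ord L₀ ⇒ L.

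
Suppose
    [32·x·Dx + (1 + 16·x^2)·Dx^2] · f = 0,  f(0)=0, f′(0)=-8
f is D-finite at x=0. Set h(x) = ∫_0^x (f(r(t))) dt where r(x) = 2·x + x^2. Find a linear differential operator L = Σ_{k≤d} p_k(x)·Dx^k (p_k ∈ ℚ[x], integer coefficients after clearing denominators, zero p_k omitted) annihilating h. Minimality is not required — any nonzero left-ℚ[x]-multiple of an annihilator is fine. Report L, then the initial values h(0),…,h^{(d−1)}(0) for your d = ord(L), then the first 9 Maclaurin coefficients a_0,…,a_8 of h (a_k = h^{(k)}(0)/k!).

L = (-1 + 128·x + 256·x^2 + 192·x^3 + 48·x^4)·Dx^2 + (1 + x + 64·x^2 + 128·x^3 + 80·x^4 + 16·x^5)·Dx^3  (order 3).
h: a_k = 0, 0, -8, -8/3, 256/3, 512/5, -32128/15, -98176/21, 495616/7, …
ICs: h(0) = 0, h′(0) = 0, h′′(0) = -16.

f: a_k = 0, -8, 0, 128/3, 0, -2048/5, 0, 32768/7, 0, …
f∘r: x↦r, Dx↦Dx/r' in L_f ⇒ L₀.
h=∫h₀ ⇒ L = L₀·Dx.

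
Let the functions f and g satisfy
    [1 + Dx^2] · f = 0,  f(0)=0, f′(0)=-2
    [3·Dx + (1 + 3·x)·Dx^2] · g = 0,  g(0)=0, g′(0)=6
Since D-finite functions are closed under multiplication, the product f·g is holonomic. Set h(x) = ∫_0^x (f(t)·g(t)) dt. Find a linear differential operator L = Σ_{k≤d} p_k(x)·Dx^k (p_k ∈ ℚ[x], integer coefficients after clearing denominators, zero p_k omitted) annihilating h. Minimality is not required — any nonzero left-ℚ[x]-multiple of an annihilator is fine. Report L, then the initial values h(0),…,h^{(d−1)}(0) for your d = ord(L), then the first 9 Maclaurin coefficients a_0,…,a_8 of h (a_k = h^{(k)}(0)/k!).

L = (-203 - 222·x - 189·x^2 + 432·x^3 + 324·x^4)·Dx + (-84 - 108·x + 648·x^2 + 648·x^3)·Dx^2 + (-208 - 228·x - 54·x^2 + 864·x^3 + 648·x^4)·Dx^3 + (-84 - 108·x + 648·x^2 + 648·x^3)·Dx^4 + (-5 - 6·x + 135·x^2 + 432·x^3 + 324·x^4)·Dx^5  (order 5).
h: a_k = 0, 0, 0, -4, 9/2, -34/5, 13, -377/14, 9453/160, …
ICs: h(0) = 0, h′(0) = 0, h′′(0) = 0, h′′′(0) = -24, h′′′′(0) = 108.

f: a_k = 0, -2, 0, 1/3, 0, -1/60, 0, 1/2520, 0, …
g: a_k = 0, 6, -9, 18, -81/2, 486/5, -243, 4374/7, -6561/4, …
L₀ := L_f ⊗_s L_g (sym. prod.), ord ≤ 4.
h=∫h₀ ⇒ L = L₀·Dx.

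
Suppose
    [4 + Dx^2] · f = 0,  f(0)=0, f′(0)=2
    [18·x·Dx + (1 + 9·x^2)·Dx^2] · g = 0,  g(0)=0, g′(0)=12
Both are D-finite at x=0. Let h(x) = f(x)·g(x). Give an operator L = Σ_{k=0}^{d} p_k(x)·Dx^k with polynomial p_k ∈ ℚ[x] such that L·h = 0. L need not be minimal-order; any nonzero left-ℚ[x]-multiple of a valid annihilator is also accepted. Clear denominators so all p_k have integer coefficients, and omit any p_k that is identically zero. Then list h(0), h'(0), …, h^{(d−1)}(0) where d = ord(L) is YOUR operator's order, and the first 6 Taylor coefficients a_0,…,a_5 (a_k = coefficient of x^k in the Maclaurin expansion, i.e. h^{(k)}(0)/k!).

f: a_k = 0, 2, 0, -4/3, 0, 4/15, …
g: a_k = 0, 12, 0, -36, 0, 972/5, …
h₀=f·g: eliminate ⇒ L₀, order ≤ 2·2.
L = (2080 + 50256·x^2 + 89424·x^4 + 186624·x^6 + 419904·x^8) + (3168·x + 38880·x^3 + 139968·x^5 + 419904·x^7)·Dx + (572 + 13788·x^2 + 33048·x^4 + 93312·x^6 + 209952·x^8)·Dx^2 + (792·x + 9720·x^3 + 34992·x^5 + 104976·x^7)·Dx^3 + (13 + 306·x^2 + 2673·x^4 + 11664·x^6 + 26244·x^8)·Dx^4  (order 4).
h: a_k = 0, 0, 24, 0, -88, 0, …
ICs: h(0) = 0, h′(0) = 0, h′′(0) = 48, h′′′(0) = 0.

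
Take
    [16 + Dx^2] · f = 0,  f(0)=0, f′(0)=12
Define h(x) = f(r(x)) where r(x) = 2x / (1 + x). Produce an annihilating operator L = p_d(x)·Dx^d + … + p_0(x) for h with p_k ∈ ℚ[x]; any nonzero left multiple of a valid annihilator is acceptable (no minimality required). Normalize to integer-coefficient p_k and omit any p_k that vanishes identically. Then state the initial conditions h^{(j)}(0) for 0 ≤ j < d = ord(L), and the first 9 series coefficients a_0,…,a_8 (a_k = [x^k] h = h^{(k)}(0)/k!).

L = 64 + (2 + 6·x + 6·x^2 + 2·x^3)·Dx + (1 + 4·x + 6·x^2 + 4·x^3 + x^4)·Dx^2  (order 2).
h: a_k = 0, 24, -24, -232, 744, -3464/5, -1560, 758488/105, -218728/15, …
ICs: h(0) = 0, h′(0) = 24.

f: a_k = 0, 12, 0, -32, 0, 128/5, 0, -1024/105, 0, …
h₀=f(r): pull back L_f along r ⇒ L₀.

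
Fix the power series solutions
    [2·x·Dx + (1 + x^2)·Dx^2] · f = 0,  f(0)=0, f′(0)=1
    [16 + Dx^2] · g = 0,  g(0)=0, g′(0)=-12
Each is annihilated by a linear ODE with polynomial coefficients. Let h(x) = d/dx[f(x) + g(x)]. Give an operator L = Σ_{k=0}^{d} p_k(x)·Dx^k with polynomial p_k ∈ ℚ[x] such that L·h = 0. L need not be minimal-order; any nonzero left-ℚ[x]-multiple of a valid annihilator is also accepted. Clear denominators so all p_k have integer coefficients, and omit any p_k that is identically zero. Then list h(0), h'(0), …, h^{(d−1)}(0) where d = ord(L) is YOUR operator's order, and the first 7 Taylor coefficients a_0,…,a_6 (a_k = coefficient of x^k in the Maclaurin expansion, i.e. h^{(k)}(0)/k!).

f: a_k = 0, 1, 0, -1/3, 0, 1/5, 0, …
g: a_k = 0, -12, 0, 32, 0, -128/5, 0, …
Sum ⇒ L₀ = lclm(L_f,L_g) in ℚ(x)⟨Dx⟩.
h=h₀': d/dx-closure on L₀ ⇒ L.
L = (64·x + 704·x^3 + 256·x^5) + (112 + 416·x^2 + 432·x^4 + 128·x^6)·Dx + (4·x + 44·x^3 + 16·x^5)·Dx^2 + (7 + 26·x^2 + 27·x^4 + 8·x^6)·Dx^3  (order 3).
h: a_k = -11, 0, 95, 0, -127, 0, 1009/15, …
ICs: h(0) = -11, h′(0) = 0, h′′(0) = 190.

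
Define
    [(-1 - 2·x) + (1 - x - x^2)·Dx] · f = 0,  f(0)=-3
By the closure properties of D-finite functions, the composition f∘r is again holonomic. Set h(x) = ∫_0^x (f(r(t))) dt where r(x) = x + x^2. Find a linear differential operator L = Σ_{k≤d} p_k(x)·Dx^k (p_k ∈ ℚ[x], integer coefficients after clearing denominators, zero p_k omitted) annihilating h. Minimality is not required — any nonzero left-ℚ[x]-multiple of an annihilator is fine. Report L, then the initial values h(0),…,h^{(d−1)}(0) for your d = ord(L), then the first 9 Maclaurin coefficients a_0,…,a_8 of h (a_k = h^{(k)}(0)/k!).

f: a_k = -3, -3, -6, -9, -15, -24, -39, -63, -102, …
Substitute x→r, Dx→(1/r')Dx; clear ⇒ L₀.
h=∫₀ˣh₀: take L = L₀·Dx.
L = (1 + 4·x + 6·x^2 + 4·x^3)·Dx + (-1 + x + 2·x^2 + 2·x^3 + x^4)·Dx^2  (order 2).
h: a_k = 0, -3, -3/2, -3, -21/4, -48/5, -37/2, -258/7, -597/8, …
ICs: h(0) = 0, h′(0) = -3.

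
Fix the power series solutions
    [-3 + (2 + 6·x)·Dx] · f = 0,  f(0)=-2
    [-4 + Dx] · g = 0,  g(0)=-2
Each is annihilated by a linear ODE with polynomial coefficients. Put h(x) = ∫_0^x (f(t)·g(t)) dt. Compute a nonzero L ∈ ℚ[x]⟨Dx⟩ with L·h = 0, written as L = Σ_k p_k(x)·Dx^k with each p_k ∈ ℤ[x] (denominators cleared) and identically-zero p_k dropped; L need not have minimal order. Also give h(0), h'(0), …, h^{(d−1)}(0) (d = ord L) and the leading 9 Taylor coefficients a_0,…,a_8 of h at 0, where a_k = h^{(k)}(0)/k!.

f: a_k = -2, -3, 9/4, -27/8, 405/64, -1701/128, 15309/512, -72171/1024, 2814669/16384, …
g: a_k = -2, -8, -16, -64/3, -64/3, -256/15, -512/45, -2048/315, -1024/315, …
L₀ := L_f ⊗_s L_g (sym. prod.), ord ≤ 1.
h=∫h₀ ⇒ L = L₀·Dx.
L = (-11 - 24·x)·Dx + (2 + 6·x)·Dx^2  (order 2).
h: a_k = 0, 4, 11, 103/6, 953/48, 8161/480, 76883/5760, 497863/80640, 9695729/1290240, …
ICs: h(0) = 0, h′(0) = 4.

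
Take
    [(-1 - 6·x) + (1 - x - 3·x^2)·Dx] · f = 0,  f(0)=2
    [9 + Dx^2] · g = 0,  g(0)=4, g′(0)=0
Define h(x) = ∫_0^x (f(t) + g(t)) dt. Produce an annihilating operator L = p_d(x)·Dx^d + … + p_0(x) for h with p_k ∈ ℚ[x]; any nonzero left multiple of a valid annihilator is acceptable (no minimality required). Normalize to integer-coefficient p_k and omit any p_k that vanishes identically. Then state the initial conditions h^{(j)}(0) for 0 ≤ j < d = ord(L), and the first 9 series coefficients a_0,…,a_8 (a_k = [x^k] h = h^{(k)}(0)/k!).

L = (459 + 2916·x + 1539·x^2 + 3888·x^3 + 3645·x^4 + 4374·x^5)·Dx + (-153 + 153·x + 378·x^2 - 405·x^3 + 2187·x^5 + 2187·x^6)·Dx^2 + (51 + 324·x + 171·x^2 + 432·x^3 + 405·x^4 + 486·x^5)·Dx^3 + (-17 + 17·x + 42·x^2 - 45·x^3 + 243·x^5 + 243·x^6)·Dx^4  (order 4).
h: a_k = 0, 6, 1, -10/3, 7/2, 103/10, 40/3, 3799/140, 217/4, …
ICs: h(0) = 0, h′(0) = 6, h′′(0) = 2, h′′′(0) = -20.

f: a_k = 2, 2, 8, 14, 38, 80, 194, 434, 1016, …
g: a_k = 4, 0, -18, 0, 27/2, 0, -81/20, 0, 729/1120, …
Weyl lclm of L_f,L_g ⇒ L₀ (ord ≤ 3).
h=∫₀ˣh₀: take L = L₀·Dx.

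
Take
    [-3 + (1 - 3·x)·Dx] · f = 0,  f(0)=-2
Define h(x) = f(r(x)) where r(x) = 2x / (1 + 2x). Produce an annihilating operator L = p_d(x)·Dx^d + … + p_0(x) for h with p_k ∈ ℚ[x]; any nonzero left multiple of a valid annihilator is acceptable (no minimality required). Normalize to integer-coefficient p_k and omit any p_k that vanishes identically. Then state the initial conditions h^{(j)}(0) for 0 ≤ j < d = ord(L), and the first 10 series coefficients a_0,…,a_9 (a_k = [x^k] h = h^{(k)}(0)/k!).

f: a_k = -2, -6, -18, -54, -162, -486, -1458, -4374, -13122, -39366, …
L₀ from L_f via x↦r, Dx↦r'^{-1}Dx.
L = 6 + (-1 + 2·x + 8·x^2)·Dx  (order 1).
h: a_k = -2, -12, -48, -192, -768, -3072, -12288, -49152, -196608, -786432, …
ICs: h(0) = -2.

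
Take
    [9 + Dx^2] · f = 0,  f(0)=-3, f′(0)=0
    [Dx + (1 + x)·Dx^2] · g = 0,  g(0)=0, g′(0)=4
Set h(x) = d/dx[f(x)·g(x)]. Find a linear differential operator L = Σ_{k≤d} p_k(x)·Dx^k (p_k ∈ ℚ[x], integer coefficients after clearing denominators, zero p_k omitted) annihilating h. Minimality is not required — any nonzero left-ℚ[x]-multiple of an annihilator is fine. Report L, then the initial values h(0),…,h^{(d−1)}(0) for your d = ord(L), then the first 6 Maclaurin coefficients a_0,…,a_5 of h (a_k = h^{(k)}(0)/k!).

f: a_k = -3, 0, 27/2, 0, -81/8, 0, …
g: a_k = 0, 4, -2, 4/3, -1, 4/5, …
Sym-product of L_f,L_g gives L₀ (≤ ord 4).
Derive L from L₀ (diff closure).
L = (13743 + 107892·x + 319302·x^2 + 475308·x^3 + 381267·x^4 + 157464·x^5 + 26244·x^6) + (4104 + 24192·x + 53460·x^2 + 56700·x^3 + 29160·x^4 + 5832·x^5)·Dx + (4020 + 27828·x + 76770·x^2 + 109512·x^3 + 85698·x^4 + 34992·x^5 + 5832·x^6)·Dx^2 + (456 + 2688·x + 5940·x^2 + 6300·x^3 + 3240·x^4 + 648·x^5)·Dx^3 + (277 + 1760·x + 4588·x^2 + 6300·x^3 + 4815·x^4 + 1944·x^5 + 324·x^6)·Dx^4  (order 4).
h: a_k = -12, 12, 150, -96, -249/2, 105/2, …
ICs: h(0) = -12, h′(0) = 12, h′′(0) = 300, h′′′(0) = -576.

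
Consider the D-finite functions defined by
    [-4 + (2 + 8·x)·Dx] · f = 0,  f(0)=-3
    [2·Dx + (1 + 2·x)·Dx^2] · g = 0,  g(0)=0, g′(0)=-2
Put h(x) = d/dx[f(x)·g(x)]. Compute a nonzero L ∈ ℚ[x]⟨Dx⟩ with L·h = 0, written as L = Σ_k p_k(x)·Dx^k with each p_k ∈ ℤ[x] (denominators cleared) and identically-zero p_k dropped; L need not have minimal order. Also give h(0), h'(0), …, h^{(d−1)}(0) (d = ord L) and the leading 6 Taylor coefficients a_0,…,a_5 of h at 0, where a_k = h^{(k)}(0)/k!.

f: a_k = -3, -6, 6, -12, 30, -84, …
g: a_k = 0, -2, 2, -8/3, 4, -32/5, …
L₀ := L_f ⊗_s L_g (sym. prod.), ord ≤ 2.
Differentiate: ansatz ord ≤ ord L₀ ⇒ L.
L = (2 + 16·x + 8·x^2) + (7 + 54·x + 120·x^2 + 64·x^3)·Dx + (1 + 11·x + 42·x^2 + 64·x^3 + 32·x^4)·Dx^2  (order 2).
h: a_k = 6, 12, -48, 160, -524, 8712/5, …
ICs: h(0) = 6, h′(0) = 12.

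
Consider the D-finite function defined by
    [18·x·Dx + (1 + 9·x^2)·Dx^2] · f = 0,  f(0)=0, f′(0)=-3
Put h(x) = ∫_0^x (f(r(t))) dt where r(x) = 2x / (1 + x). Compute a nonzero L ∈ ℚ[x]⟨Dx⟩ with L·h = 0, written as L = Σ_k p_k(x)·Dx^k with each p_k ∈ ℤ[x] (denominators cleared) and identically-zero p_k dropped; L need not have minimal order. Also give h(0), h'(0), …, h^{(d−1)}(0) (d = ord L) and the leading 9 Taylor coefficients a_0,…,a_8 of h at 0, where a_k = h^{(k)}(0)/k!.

f: a_k = 0, -3, 0, 9, 0, -243/5, 0, 2187/7, 0, …
Change of var in L_f (x↦r) gives L₀.
h=∫₀ˣh₀: take L = L₀·Dx.
L = (2 + 74·x)·Dx^2 + (1 + 2·x + 37·x^2)·Dx^3  (order 3).
h: a_k = 0, 0, -3, 2, 33/2, -42, -941/5, 7062/7, 62079/28, …
ICs: h(0) = 0, h′(0) = 0, h′′(0) = -6.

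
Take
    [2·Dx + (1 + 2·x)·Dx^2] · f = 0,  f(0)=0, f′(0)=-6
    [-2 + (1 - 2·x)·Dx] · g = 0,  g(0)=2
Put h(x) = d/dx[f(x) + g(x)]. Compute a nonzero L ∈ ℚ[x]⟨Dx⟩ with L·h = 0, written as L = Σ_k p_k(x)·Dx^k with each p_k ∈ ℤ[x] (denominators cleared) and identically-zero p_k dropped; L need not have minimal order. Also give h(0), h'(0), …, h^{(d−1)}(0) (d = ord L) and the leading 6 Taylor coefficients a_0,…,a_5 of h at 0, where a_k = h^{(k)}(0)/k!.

f: a_k = 0, -6, 6, -8, 12, -96/5, …
g: a_k = 2, 4, 8, 16, 32, 64, …
Weyl lclm of L_f,L_g ⇒ L₀ (ord ≤ 3).
Differentiate: ansatz ord ≤ ord L₀ ⇒ L.
L = (-40 - 16·x) + (-8 - 64·x - 32·x^2)·Dx + (3 + 2·x - 12·x^2 - 8·x^3)·Dx^2  (order 2).
h: a_k = -2, 28, 24, 176, 224, 960, …
ICs: h(0) = -2, h′(0) = 28.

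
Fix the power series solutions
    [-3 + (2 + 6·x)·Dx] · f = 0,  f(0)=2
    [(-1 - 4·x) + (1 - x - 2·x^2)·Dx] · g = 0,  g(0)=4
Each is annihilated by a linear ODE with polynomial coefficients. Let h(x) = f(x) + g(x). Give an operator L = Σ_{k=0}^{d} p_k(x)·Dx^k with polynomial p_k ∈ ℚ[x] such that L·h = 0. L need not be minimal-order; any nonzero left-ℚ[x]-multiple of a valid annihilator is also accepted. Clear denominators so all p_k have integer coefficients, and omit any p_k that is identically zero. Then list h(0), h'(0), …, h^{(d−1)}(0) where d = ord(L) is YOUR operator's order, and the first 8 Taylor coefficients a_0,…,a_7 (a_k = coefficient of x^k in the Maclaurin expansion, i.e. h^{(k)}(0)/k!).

L = (45 + 207·x + 306·x^2 + 360·x^3) + (-33 - 174·x - 573·x^2 - 1044·x^3 - 900·x^4)·Dx + (-2 + 30·x + 138·x^2 - 38·x^3 - 504·x^4 - 360·x^5)·Dx^2  (order 2).
h: a_k = 6, 7, 39/4, 187/8, 2411/64, 12453/128, 72755/512, 420331/1024, …
ICs: h(0) = 6, h′(0) = 7.

f: a_k = 2, 3, -9/4, 27/8, -405/64, 1701/128, -15309/512, 72171/1024, …
g: a_k = 4, 4, 12, 20, 44, 84, 172, 340, …
Weyl lclm of L_f,L_g ⇒ L₀ (ord ≤ 2).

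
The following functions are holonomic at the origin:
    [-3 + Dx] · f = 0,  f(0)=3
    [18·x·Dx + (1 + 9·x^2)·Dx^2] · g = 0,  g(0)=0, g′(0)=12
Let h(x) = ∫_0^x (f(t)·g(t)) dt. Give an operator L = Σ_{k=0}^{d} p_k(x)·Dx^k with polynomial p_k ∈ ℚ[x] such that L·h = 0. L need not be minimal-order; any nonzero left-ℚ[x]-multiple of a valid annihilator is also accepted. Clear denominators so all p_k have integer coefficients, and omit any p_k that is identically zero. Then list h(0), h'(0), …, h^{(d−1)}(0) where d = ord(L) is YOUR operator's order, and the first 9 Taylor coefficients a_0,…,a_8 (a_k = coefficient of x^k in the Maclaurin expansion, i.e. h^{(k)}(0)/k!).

L = (9 - 54·x + 81·x^2)·Dx + (-6 + 18·x - 54·x^2)·Dx^2 + (1 + 9·x^2)·Dx^3  (order 3).
h: a_k = 0, 0, 18, 36, 27/2, -162/5, 729/20, 2673/14, -203391/1120, …
ICs: h(0) = 0, h′(0) = 0, h′′(0) = 36.

f: a_k = 3, 9, 27/2, 27/2, 81/8, 243/40, 243/80, 729/560, 2187/4480, …
g: a_k = 0, 12, 0, -36, 0, 972/5, 0, -8748/7, 0, …
Product ⇒ symmetric product L₀, ord ≤ 2.
h=∫₀ˣh₀: take L = L₀·Dx.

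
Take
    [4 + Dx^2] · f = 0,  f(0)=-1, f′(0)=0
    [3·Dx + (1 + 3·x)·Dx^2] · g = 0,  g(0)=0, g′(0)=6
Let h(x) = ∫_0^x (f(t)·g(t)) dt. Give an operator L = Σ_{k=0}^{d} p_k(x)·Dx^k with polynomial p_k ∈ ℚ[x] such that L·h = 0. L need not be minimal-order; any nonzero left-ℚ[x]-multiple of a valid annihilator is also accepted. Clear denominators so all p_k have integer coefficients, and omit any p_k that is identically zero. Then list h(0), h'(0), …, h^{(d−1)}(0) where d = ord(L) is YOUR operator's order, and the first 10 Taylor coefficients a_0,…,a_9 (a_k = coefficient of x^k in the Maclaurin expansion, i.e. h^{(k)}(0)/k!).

f: a_k = -1, 0, 2, 0, -2/3, 0, 4/45, 0, -2/315, 0, …
g: a_k = 0, 6, -9, 18, -81/2, 486/5, -243, 4374/7, -6561/4, 4374, …
L₀ := L_f ⊗_s L_g (sym. prod.), ord ≤ 4.
h=∫h₀ ⇒ L = L₀·Dx.
L = (-1112 - 1248·x + 7344·x^2 + 27648·x^3 + 20736·x^4)·Dx + (-48 + 2160·x + 10368·x^2 + 10368·x^3)·Dx^2 + (-250 + 240·x + 4968·x^2 + 13824·x^3 + 10368·x^4)·Dx^3 + (-12 + 540·x + 2592·x^2 + 2592·x^3)·Dx^4 + (7 + 138·x + 783·x^2 + 1728·x^3 + 1296·x^4)·Dx^5  (order 5).
h: a_k = 0, 0, -3, 3, -3/2, 9/2, -163/15, 24, -23201/420, 23609/180, …
ICs: h(0) = 0, h′(0) = 0, h′′(0) = -6, h′′′(0) = 18, h′′′′(0) = -36.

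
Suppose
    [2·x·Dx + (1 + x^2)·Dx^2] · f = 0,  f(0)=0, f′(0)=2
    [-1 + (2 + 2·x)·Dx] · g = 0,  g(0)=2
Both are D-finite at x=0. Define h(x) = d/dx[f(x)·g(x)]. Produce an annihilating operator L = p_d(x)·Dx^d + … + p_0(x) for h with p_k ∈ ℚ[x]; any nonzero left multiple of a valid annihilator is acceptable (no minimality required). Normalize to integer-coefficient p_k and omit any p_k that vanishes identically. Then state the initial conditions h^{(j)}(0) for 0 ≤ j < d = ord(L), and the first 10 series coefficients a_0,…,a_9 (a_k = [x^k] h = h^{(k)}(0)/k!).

L = (5 + 40·x + 2·x^2 - 24·x^3 - 3·x^4) + (28 + 84·x + 72·x^2 - 56·x^3 - 84·x^4 - 12·x^5)·Dx + (12 + 8·x - 12·x^2 - 16·x^3 - 28·x^4 - 24·x^5 - 4·x^6)·Dx^2  (order 2).
h: a_k = 4, 4, -11/2, -5/3, 389/96, 409/160, -18853/3840, -11167/6720, 237197/57344, 1189801/516096, …
ICs: h(0) = 4, h′(0) = 4.

f: a_k = 0, 2, 0, -2/3, 0, 2/5, 0, -2/7, 0, 2/9, …
g: a_k = 2, 1, -1/4, 1/8, -5/64, 7/128, -21/512, 33/1024, -429/16384, 715/32768, …
Product ⇒ symmetric product L₀, ord ≤ 2.
h=h₀': d/dx-closure on L₀ ⇒ L.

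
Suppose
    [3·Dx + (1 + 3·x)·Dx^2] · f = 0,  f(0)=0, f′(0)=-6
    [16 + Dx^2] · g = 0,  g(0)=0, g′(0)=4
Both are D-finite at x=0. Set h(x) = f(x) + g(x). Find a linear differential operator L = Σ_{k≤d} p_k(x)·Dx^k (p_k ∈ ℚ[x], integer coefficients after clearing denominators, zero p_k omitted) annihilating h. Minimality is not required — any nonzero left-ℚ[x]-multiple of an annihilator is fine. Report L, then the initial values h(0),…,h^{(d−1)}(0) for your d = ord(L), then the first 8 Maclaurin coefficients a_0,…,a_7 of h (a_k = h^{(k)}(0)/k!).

f: a_k = 0, -6, 9, -18, 81/2, -486/5, 243, -4374/7, …
g: a_k = 0, 4, 0, -32/3, 0, 128/15, 0, -1024/315, …
L₀ := lclm(L_f,L_g); ord L₀ ≤ 2+2.
L = (1680 + 2304·x + 3456·x^2)·Dx + (272 + 1584·x + 3456·x^2 + 3456·x^3)·Dx^2 + (105 + 144·x + 216·x^2)·Dx^3 + (17 + 99·x + 216·x^2 + 216·x^3)·Dx^4  (order 4).
h: a_k = 0, -2, 9, -86/3, 81/2, -266/3, 243, -197854/315, …
ICs: h(0) = 0, h′(0) = -2, h′′(0) = 18, h′′′(0) = -172.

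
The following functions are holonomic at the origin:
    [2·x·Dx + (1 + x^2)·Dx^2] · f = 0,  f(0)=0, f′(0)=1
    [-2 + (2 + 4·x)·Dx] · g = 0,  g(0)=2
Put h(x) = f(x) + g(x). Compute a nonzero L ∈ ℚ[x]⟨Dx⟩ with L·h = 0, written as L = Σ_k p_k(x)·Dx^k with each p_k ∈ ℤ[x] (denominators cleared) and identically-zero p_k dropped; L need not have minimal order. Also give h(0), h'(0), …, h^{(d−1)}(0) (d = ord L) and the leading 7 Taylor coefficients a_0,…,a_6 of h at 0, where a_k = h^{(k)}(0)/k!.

f: a_k = 0, 1, 0, -1/3, 0, 1/5, 0, …
g: a_k = 2, 2, -1, 1, -5/4, 7/4, -21/8, …
L₀ := lclm(L_f,L_g); ord L₀ ≤ 2+1.
L = (-4 - 20·x + 12·x^2 + 12·x^3)·Dx + (-10 - 16·x - 16·x^2 + 48·x^3 + 42·x^4)·Dx^2 + (-2 + 12·x^2 + 12·x^3 + 14·x^4 + 12·x^5)·Dx^3  (order 3).
h: a_k = 2, 3, -1, 2/3, -5/4, 39/20, -21/8, …
ICs: h(0) = 2, h′(0) = 3, h′′(0) = -2.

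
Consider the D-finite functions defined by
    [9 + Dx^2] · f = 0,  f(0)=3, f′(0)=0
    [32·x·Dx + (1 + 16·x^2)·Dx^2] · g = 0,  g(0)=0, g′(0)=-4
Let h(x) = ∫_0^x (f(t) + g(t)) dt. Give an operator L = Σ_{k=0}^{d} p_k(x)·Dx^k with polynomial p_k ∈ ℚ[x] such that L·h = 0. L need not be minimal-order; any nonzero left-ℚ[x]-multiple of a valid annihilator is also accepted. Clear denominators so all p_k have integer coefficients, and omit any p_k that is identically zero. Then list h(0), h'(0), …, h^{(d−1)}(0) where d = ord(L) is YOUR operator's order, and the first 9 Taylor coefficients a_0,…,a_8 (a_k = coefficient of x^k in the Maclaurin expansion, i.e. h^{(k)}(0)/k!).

f: a_k = 3, 0, -27/2, 0, 81/8, 0, -243/80, 0, 2187/4480, …
g: a_k = 0, -4, 0, 64/3, 0, -1024/5, 0, 16384/7, 0, …
Weyl lclm of L_f,L_g ⇒ L₀ (ord ≤ 4).
∫: right-multiply L₀ by Dx.
L = (-52704·x + 967680·x^3 + 663552·x^5)·Dx^2 + (-207 + 13104·x^2 + 283392·x^4 + 331776·x^6)·Dx^3 + (-5856·x + 107520·x^3 + 73728·x^5)·Dx^4 + (-23 + 1456·x^2 + 31488·x^4 + 36864·x^6)·Dx^5  (order 5).
h: a_k = 0, 3, -2, -9/2, 16/3, 81/40, -512/15, -243/560, 2048/7, …
ICs: h(0) = 0, h′(0) = 3, h′′(0) = -4, h′′′(0) = -27, h′′′′(0) = 128.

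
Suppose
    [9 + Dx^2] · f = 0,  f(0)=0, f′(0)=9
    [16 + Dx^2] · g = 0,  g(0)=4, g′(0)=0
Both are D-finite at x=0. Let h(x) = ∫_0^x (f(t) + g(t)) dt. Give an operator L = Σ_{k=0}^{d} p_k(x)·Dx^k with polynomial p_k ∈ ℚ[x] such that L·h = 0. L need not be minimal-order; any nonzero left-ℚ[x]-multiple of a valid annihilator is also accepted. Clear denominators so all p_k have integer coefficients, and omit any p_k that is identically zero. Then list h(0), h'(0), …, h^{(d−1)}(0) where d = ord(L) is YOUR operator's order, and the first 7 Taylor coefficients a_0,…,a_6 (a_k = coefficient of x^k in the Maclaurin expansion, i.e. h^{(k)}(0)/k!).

f: a_k = 0, 9, 0, -27/2, 0, 243/40, 0, …
g: a_k = 4, 0, -32, 0, 128/3, 0, -1024/45, …
Weyl lclm of L_f,L_g ⇒ L₀ (ord ≤ 4).
h=∫h₀ ⇒ L = L₀·Dx.
L = 144·Dx + 25·Dx^3 + Dx^5  (order 5).
h: a_k = 0, 4, 9/2, -32/3, -27/8, 128/15, 81/80, …
ICs: h(0) = 0, h′(0) = 4, h′′(0) = 9, h′′′(0) = -64, h′′′′(0) = -81.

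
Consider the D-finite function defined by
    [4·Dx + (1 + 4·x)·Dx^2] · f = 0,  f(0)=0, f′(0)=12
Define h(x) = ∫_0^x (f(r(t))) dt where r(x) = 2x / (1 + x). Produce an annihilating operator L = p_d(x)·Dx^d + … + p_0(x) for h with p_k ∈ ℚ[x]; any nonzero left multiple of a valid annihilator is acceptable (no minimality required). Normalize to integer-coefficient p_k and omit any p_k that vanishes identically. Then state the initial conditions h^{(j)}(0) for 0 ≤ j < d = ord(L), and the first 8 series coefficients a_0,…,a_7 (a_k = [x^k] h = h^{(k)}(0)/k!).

L = (10 + 18·x)·Dx^2 + (1 + 10·x + 9·x^2)·Dx^3  (order 3).
h: a_k = 0, 0, 12, -40, 182, -984, 29524/5, -37960, …
ICs: h(0) = 0, h′(0) = 0, h′′(0) = 24.

f: a_k = 0, 12, -24, 64, -192, 3072/5, -2048, 49152/7, …
f∘r: x↦r, Dx↦Dx/r' in L_f ⇒ L₀.
∫: right-multiply L₀ by Dx.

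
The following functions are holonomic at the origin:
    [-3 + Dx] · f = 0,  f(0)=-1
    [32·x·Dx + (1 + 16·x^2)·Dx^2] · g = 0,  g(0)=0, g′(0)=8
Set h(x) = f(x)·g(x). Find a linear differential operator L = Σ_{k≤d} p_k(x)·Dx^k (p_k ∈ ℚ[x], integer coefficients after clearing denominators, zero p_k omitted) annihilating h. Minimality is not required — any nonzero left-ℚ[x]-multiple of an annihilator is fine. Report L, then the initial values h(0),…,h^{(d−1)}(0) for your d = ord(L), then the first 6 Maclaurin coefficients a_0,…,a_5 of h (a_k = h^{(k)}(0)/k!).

f: a_k = -1, -3, -9/2, -9/2, -27/8, -81/40, …
g: a_k = 0, 8, 0, -128/3, 0, 2048/5, …
Product ⇒ symmetric product L₀, ord ≤ 2.
L = (9 - 96·x + 144·x^2) + (-6 + 32·x - 96·x^2)·Dx + (1 + 16·x^2)·Dx^2  (order 2).
h: a_k = 0, -8, -24, 20/3, 92, -1223/5, …
ICs: h(0) = 0, h′(0) = -8.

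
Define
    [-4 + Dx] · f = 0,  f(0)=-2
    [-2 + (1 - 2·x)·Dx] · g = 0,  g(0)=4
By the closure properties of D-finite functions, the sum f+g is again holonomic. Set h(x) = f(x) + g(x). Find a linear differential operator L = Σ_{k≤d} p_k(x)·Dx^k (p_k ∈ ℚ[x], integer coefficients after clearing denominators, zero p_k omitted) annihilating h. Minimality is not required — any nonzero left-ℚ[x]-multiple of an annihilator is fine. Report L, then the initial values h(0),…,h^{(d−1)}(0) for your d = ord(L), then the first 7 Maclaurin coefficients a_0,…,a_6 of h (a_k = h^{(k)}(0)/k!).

f: a_k = -2, -8, -16, -64/3, -64/3, -256/15, -512/45, …
g: a_k = 4, 8, 16, 32, 64, 128, 256, …
Weyl lclm of L_f,L_g ⇒ L₀ (ord ≤ 2).
L = 32·x + (4 - 32·x + 32·x^2)·Dx + (-1 + 6·x - 8·x^2)·Dx^2  (order 2).
h: a_k = 2, 0, 0, 32/3, 128/3, 1664/15, 11008/45, …
ICs: h(0) = 2, h′(0) = 0.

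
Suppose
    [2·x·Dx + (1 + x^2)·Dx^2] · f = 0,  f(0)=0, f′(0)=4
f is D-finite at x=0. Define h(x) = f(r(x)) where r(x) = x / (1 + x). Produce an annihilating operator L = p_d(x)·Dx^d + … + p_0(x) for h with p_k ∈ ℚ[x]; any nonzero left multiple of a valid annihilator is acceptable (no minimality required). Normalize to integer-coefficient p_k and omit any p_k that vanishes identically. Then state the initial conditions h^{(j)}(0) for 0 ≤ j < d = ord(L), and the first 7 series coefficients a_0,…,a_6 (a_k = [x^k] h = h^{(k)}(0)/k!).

L = (2 + 4·x)·Dx + (1 + 2·x + 2·x^2)·Dx^2  (order 2).
h: a_k = 0, 4, -4, 8/3, 0, -16/5, 16/3, …
ICs: h(0) = 0, h′(0) = 4.

f: a_k = 0, 4, 0, -4/3, 0, 4/5, 0, …
Change of var in L_f (x↦r) gives L₀.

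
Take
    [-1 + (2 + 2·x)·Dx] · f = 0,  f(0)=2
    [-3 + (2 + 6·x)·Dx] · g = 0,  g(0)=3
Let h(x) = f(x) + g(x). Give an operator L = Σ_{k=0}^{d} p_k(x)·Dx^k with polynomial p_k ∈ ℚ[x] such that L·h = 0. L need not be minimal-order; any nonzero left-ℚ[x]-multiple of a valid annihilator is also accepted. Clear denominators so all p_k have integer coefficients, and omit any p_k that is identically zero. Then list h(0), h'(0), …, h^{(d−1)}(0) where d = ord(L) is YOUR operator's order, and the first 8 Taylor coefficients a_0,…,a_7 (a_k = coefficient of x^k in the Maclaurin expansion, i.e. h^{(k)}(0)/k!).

L = -3 + (8 + 12·x)·Dx + (4 + 16·x + 12·x^2)·Dx^2  (order 2).
h: a_k = 5, 11/2, -29/8, 83/16, -1225/128, 5117/256, -45969/1024, 216579/2048, …
ICs: h(0) = 5, h′(0) = 11/2.

f: a_k = 2, 1, -1/4, 1/8, -5/64, 7/128, -21/512, 33/1024, …
g: a_k = 3, 9/2, -27/8, 81/16, -1215/128, 5103/256, -45927/1024, 216513/2048, …
f+g: L₀ = lclm(L_f,L_g), ord ≤ 1+1.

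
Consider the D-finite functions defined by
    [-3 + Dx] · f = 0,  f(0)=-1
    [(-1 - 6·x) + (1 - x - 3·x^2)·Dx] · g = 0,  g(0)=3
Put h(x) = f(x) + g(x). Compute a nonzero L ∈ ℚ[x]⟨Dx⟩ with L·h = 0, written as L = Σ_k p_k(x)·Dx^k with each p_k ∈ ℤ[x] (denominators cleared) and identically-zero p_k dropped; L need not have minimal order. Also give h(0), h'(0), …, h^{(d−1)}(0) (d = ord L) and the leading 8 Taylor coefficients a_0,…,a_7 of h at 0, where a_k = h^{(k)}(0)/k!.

f: a_k = -1, -3, -9/2, -9/2, -27/8, -81/40, -81/80, -243/560, …
g: a_k = 3, 3, 12, 21, 57, 120, 291, 651, …
f+g: L₀ = lclm(L_f,L_g), ord ≤ 1+1.
L = (15 + 9·x + 243·x^2 + 162·x^3) + (1 - 36·x - 99·x^2 + 54·x^3 + 81·x^4)·Dx + (-2 + 11·x + 6·x^2 - 36·x^3 - 27·x^4)·Dx^2  (order 2).
h: a_k = 2, 0, 15/2, 33/2, 429/8, 4719/40, 23199/80, 364317/560, …
ICs: h(0) = 2, h′(0) = 0.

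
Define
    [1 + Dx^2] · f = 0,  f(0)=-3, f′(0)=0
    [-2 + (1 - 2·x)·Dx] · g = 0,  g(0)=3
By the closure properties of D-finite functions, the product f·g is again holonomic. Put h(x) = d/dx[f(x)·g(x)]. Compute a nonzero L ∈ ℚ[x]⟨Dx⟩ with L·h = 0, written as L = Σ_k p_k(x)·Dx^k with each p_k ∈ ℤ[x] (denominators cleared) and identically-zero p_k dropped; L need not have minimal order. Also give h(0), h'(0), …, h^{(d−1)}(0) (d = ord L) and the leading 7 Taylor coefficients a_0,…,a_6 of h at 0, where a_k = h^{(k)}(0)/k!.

L = (-7 - 4·x + 4·x^2) + (-4 + 8·x)·Dx + (1 - 4·x + 4·x^2)·Dx^2  (order 2).
h: a_k = -18, -63, -189, -1011/2, -5055/4, -121317/40, -283073/40, …
ICs: h(0) = -18, h′(0) = -63.

f: a_k = -3, 0, 3/2, 0, -1/8, 0, 1/240, …
g: a_k = 3, 6, 12, 24, 48, 96, 192, …
h₀=f·g: eliminate ⇒ L₀, order ≤ 2·1.
Differentiate: ansatz ord ≤ ord L₀ ⇒ L.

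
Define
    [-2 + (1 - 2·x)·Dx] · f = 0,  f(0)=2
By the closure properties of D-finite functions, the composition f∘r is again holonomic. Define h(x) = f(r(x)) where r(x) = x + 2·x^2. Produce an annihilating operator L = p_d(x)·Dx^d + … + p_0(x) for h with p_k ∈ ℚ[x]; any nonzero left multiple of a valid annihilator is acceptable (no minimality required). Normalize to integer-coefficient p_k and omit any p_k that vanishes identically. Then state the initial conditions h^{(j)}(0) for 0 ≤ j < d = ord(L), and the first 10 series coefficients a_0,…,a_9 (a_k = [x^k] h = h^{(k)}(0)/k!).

f: a_k = 2, 4, 8, 16, 32, 64, 128, 256, 512, 1024, …
f∘r: x↦r, Dx↦Dx/r' in L_f ⇒ L₀.
L = (2 + 8·x) + (-1 + 2·x + 4·x^2)·Dx  (order 1).
h: a_k = 2, 4, 16, 48, 160, 512, 1664, 5376, 17408, 56320, …
ICs: h(0) = 2.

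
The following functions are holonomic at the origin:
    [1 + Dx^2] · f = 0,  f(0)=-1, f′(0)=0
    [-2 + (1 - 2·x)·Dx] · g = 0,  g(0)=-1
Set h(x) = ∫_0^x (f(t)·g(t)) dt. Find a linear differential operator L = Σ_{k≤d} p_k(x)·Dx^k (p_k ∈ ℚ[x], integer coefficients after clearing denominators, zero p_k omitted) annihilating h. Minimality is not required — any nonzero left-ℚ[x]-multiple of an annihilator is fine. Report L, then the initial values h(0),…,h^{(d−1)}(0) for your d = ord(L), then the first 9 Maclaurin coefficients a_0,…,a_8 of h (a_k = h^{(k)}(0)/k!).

L = (-1 + 2·x)·Dx + 4·Dx^2 + (-1 + 2·x)·Dx^3  (order 3).
h: a_k = 0, 1, 1, 7/6, 7/4, 337/120, 337/72, 5777/720, 40439/2880, …
ICs: h(0) = 0, h′(0) = 1, h′′(0) = 2.

f: a_k = -1, 0, 1/2, 0, -1/24, 0, 1/720, 0, -1/40320, …
g: a_k = -1, -2, -4, -8, -16, -32, -64, -128, -256, …
f·g: L₀ = L_f ⊗_s L_g, ord ≤ 2·1.
h=∫h₀ ⇒ L = L₀·Dx.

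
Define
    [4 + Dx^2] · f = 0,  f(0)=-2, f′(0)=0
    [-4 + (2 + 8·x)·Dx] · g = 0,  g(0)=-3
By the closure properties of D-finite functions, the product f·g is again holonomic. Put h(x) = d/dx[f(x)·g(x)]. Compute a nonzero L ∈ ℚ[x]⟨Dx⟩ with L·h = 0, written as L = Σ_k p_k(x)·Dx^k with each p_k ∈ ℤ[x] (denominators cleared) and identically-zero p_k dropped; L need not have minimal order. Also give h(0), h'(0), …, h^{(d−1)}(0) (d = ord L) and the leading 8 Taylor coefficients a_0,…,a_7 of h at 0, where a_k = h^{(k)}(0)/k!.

f: a_k = -2, 0, 4, 0, -4/3, 0, 8/45, 0, …
g: a_k = -3, -6, 6, -12, 30, -84, 252, -792, …
L₀ := L_f ⊗_s L_g (sym. prod.), ord ≤ 2.
Derive L from L₀ (diff closure).
L = (8 + 96·x + 256·x^2 + 256·x^3 + 256·x^4) + (2 - 48·x^2 - 64·x^3)·Dx + (1 + 10·x + 36·x^2 + 64·x^3 + 64·x^4)·Dx^2  (order 2).
h: a_k = 12, -48, 0, -128, 640, -11776/5, 132608/15, -3510272/105, …
ICs: h(0) = 12, h′(0) = -48.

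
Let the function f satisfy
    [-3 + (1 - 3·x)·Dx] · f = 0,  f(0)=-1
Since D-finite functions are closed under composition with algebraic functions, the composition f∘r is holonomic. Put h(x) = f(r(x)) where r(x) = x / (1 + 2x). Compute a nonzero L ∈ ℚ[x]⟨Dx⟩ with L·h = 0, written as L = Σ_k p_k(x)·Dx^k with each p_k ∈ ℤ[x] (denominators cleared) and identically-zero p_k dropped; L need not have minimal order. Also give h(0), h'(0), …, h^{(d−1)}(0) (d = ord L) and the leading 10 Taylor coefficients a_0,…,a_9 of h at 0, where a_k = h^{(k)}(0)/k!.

L = 3 + (-1 - x + 2·x^2)·Dx  (order 1).
h: a_k = -1, -3, -3, -3, -3, -3, -3, -3, -3, -3, …
ICs: h(0) = -1.

f: a_k = -1, -3, -9, -27, -81, -243, -729, -2187, -6561, -19683, …
h₀=f(r): pull back L_f along r ⇒ L₀.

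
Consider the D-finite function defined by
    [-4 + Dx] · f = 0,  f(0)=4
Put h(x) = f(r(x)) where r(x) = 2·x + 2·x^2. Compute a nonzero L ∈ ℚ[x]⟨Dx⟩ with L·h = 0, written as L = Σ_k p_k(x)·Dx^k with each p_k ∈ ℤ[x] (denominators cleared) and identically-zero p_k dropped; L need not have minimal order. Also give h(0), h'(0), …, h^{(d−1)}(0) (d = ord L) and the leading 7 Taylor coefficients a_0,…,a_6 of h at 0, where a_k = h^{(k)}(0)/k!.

L = (-8 - 16·x) + Dx  (order 1).
h: a_k = 4, 32, 160, 1792/3, 5504/3, 72704/15, 510976/45, …
ICs: h(0) = 4.

f: a_k = 4, 16, 32, 128/3, 128/3, 512/15, 1024/45, …
f∘r: x↦r, Dx↦Dx/r' in L_f ⇒ L₀.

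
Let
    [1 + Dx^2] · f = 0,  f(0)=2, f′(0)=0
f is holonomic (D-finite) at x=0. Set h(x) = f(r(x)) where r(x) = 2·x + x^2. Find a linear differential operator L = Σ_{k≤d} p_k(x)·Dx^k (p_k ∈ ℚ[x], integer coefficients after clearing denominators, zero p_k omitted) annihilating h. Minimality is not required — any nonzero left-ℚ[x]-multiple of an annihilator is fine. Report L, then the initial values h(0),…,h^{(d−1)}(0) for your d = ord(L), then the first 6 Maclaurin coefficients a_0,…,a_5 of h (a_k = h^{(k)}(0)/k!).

L = (4 + 12·x + 12·x^2 + 4·x^3) - Dx + (1 + x)·Dx^2  (order 2).
h: a_k = 2, 0, -4, -4, 1/3, 8/3, …
ICs: h(0) = 2, h′(0) = 0.

f: a_k = 2, 0, -1, 0, 1/12, 0, …
f∘r: x↦r, Dx↦Dx/r' in L_f ⇒ L₀.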